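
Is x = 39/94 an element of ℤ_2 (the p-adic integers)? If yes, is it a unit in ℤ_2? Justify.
x ∉ ℤ_2 (v_2(x) = -1 < 0)

ℤ_2 = {x ∈ ℚ_2 : v_2(x) ≥ 0} and ℤ_2^× = {x ∈ ℤ_2 : v_2(x) = 0}. Here v_2(39/94) = v_2(num) − v_2(den) = -1; compare against these criteria.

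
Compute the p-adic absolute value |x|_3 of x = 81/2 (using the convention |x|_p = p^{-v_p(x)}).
|81/2|_3 = 1/81

Step 1 — compute v_3(x) by factoring powers of 3 out of the numerator and denominator: v_3(81/2) = 4. Step 2 — apply |x|_p = p^{-v_p(x)} = 3^{-4} = 1/81.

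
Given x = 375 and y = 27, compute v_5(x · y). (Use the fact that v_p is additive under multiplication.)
v_5(10125) = 3

v_p(x) = 3 (factor: 375 = 5^3 · 3); v_p(y) = 0 (factor: 27 = 5^0 · 27). Additivity: v_p(xy) = v_p(x) + v_p(y) = 3 + 0 = 3. (Direct check: xy = 10125 = 5^3 · (81).)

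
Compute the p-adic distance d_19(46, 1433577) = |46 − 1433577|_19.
d_19(46, 1433577) = 1/130321

Step 1 — x − y = 46 − 1433577 = -1433531. Step 2 — v_19(-1433531) = 4 (factor: -1433531 = −(19^4 · 11); the sign does not affect v_p). Step 3 — |x − y|_19 = 19^{-4} = 1/130321.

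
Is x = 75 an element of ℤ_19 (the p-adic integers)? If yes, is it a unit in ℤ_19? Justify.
x ∈ ℤ_19^× (unit); v_19(x) = 0

ℤ_19 = {x ∈ ℚ_19 : v_19(x) ≥ 0} and ℤ_19^× = {x ∈ ℤ_19 : v_19(x) = 0}. Here v_19(75) = v_19(num) − v_19(den) = 0; compare against these criteria.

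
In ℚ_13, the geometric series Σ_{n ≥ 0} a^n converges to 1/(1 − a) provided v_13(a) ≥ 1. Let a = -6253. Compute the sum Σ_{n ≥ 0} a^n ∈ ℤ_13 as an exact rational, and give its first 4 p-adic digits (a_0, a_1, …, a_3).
Σ a^n = 1/(1 − a) = 1/6254;  first 4 digits = (1, 0, 2, 10)

v_13(a) = 2 ≥ 1, so the series converges in ℤ_13 to 1/(1 − a) = 1/(1 − (-6253)) = 1/6254. Expand this rational in ℤ_13: compute digits iteratively via d_i = x_i mod 13, x_{i+1} = (x_i − d_i)/13. The first 4 digits are (1, 0, 2, 10).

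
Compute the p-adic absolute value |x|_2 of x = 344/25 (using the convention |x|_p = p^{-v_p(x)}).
|344/25|_2 = 1/8

Step 1 — compute v_2(x) by factoring powers of 2 out of the numerator and denominator: v_2(344/25) = 3. Step 2 — apply |x|_p = p^{-v_p(x)} = 2^{-3} = 1/8.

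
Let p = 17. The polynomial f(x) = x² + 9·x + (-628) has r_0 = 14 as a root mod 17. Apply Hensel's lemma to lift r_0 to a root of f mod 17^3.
r_2 = 405 (mod 4913)

Hensel: r_{i+1} = r_i − f(r_i)·(f′(r_i))^{-1} mod 17^{i+2}, f′(x) = 2x + 9. Iterate:
  r_0 = 14 (mod 17)
  r_1 = 116 (mod 289)
  r_2 = 405 (mod 4913)
Final: r = 405 satisfies f(r) ≡ 0 mod 17^3.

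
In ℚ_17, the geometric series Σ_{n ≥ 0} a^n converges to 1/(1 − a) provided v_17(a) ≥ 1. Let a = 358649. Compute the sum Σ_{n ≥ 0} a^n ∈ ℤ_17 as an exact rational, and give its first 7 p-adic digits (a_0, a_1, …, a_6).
Σ a^n = 1/(1 − a) = -1/358648;  first 7 digits = (1, 0, 0, 5, 4, 0, 8)

v_17(a) = 3 ≥ 1, so the series converges in ℤ_17 to 1/(1 − a) = 1/(1 − 358649) = -1/358648. Expand this rational in ℤ_17: compute digits iteratively via d_i = x_i mod 17, x_{i+1} = (x_i − d_i)/17. The first 7 digits are (1, 0, 0, 5, 4, 0, 8).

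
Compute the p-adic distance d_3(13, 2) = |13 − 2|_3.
d_3(13, 2) = 1

Step 1 — x − y = 13 − 2 = 11. Step 2 — v_3(11) = 0 (factor: 11 = (3^0 · 11); the sign does not affect v_p). Step 3 — |x − y|_3 = 3^{0} = 1.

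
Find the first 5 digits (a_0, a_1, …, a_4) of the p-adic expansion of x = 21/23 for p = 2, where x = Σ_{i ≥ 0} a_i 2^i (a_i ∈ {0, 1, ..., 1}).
(a_0, …, a_4) = (1, 1, 0, 0, 1)

v_2(21/23) = 0 (numerator and denominator both coprime to 2), so x ∈ ℤ_2^×. Compute digits iteratively via a_i = x_i mod 2, x_{i+1} = (x_i − a_i)/2, with x_0 = x:
  x_0 = 21/23;  a_0 = 1;  x_1 = (x_0 − 1)/2 = -1/23
  x_1 = -1/23;  a_1 = 1;  x_2 = (x_1 − 1)/2 = -12/23
  x_2 = -12/23;  a_2 = 0;  x_3 = (x_2 − 0)/2 = -6/23
  x_3 = -6/23;  a_3 = 0;  x_4 = (x_3 − 0)/2 = -3/23
  x_4 = -3/23;  a_4 = 1;  x_5 = (x_4 − 1)/2 = -13/23
Digits: (1, 1, 0, 0, 1).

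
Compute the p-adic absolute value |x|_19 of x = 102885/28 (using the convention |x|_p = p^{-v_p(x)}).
|102885/28|_19 = 1/6859

Step 1 — compute v_19(x) by factoring powers of 19 out of the numerator and denominator: v_19(102885/28) = 3. Step 2 — apply |x|_p = p^{-v_p(x)} = 19^{-3} = 1/6859.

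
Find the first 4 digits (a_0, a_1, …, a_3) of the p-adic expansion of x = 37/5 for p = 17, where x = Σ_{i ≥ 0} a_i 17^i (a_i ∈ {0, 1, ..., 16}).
(a_0, …, a_3) = (4, 7, 3, 10)

v_17(37/5) = 0 (numerator and denominator both coprime to 17), so x ∈ ℤ_17^×. Compute digits iteratively via a_i = x_i mod 17, x_{i+1} = (x_i − a_i)/17, with x_0 = x:
  x_0 = 37/5;  a_0 = 4;  x_1 = (x_0 − 4)/17 = 1/5
  x_1 = 1/5;  a_1 = 7;  x_2 = (x_1 − 7)/17 = -2/5
  x_2 = -2/5;  a_2 = 3;  x_3 = (x_2 − 3)/17 = -1/5
  x_3 = -1/5;  a_3 = 10;  x_4 = (x_3 − 10)/17 = -3/5
Digits: (4, 7, 3, 10).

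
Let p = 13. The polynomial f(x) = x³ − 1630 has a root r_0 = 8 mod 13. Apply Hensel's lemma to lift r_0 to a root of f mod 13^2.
r_1 = 86 (mod 169)

Hensel: r_{i+1} = r_i − f(r_i)/f′(r_i) mod 13^{i+2}, where f′(x) = 3x². Iterate:
  r_0 = 8 (mod 13)
  r_1 = 86 (mod 169)
Final: r = 86 with f(r) ≡ 0 mod 13^2.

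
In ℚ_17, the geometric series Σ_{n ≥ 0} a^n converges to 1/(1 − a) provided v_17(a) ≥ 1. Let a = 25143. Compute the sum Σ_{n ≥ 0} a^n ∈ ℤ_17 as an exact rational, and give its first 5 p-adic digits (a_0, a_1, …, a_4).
Σ a^n = 1/(1 − a) = -1/25142;  first 5 digits = (1, 0, 2, 5, 4)

v_17(a) = 2 ≥ 1, so the series converges in ℤ_17 to 1/(1 − a) = 1/(1 − 25143) = -1/25142. Expand this rational in ℤ_17: compute digits iteratively via d_i = x_i mod 17, x_{i+1} = (x_i − d_i)/17. The first 5 digits are (1, 0, 2, 5, 4).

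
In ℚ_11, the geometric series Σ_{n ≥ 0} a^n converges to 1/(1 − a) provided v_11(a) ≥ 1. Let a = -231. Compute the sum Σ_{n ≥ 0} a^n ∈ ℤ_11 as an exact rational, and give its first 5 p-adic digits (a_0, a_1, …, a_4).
Σ a^n = 1/(1 − a) = 1/232;  first 5 digits = (1, 1, 10, 7, 9)

v_11(a) = 1 ≥ 1, so the series converges in ℤ_11 to 1/(1 − a) = 1/(1 − (-231)) = 1/232. Expand this rational in ℤ_11: compute digits iteratively via d_i = x_i mod 11, x_{i+1} = (x_i − d_i)/11. The first 5 digits are (1, 1, 10, 7, 9).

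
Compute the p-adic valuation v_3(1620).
v_3(1620) = 4

v_3(n) is the largest exponent k such that 3^k divides n. Factor out: 1620 = 3^4 · 20. (Sign doesn't affect v_p.) So v_3(1620) = 4.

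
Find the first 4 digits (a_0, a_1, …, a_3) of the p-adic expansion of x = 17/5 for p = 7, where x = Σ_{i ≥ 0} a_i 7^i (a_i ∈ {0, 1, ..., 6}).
(a_0, …, a_3) = (2, 3, 1, 4)

v_7(17/5) = 0 (numerator and denominator both coprime to 7), so x ∈ ℤ_7^×. Compute digits iteratively via a_i = x_i mod 7, x_{i+1} = (x_i − a_i)/7, with x_0 = x:
  x_0 = 17/5;  a_0 = 2;  x_1 = (x_0 − 2)/7 = 1/5
  x_1 = 1/5;  a_1 = 3;  x_2 = (x_1 − 3)/7 = -2/5
  x_2 = -2/5;  a_2 = 1;  x_3 = (x_2 − 1)/7 = -1/5
  x_3 = -1/5;  a_3 = 4;  x_4 = (x_3 − 4)/7 = -3/5
Digits: (2, 3, 1, 4).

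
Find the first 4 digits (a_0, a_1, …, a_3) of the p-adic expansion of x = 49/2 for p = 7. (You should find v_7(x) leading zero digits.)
(a_0, …, a_3) = (0, 0, 4, 3)

v_7(49/2) = 2, so a_0 = ... = a_1 = 0. Factor out: x = 7^2 · u with u = 1/2 a unit in ℤ_7. Expand u iteratively via a_{v+i} = u_i mod 7, u_{i+1} = (u_i − a_{v+i})/7:
  u_0 = 1/2;  a_2 = 4;  u_1 = (u_0 − 4)/7 = -1/2
  u_1 = -1/2;  a_3 = 3;  u_2 = (u_1 − 3)/7 = -1/2
Digits: (0, 0, 4, 3).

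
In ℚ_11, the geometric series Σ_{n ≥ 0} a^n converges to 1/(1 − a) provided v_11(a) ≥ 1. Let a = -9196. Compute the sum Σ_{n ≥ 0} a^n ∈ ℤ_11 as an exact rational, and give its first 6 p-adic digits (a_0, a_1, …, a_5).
Σ a^n = 1/(1 − a) = 1/9197;  first 6 digits = (1, 0, 1, 4, 0, 8)

v_11(a) = 2 ≥ 1, so the series converges in ℤ_11 to 1/(1 − a) = 1/(1 − (-9196)) = 1/9197. Expand this rational in ℤ_11: compute digits iteratively via d_i = x_i mod 11, x_{i+1} = (x_i − d_i)/11. The first 6 digits are (1, 0, 1, 4, 0, 8).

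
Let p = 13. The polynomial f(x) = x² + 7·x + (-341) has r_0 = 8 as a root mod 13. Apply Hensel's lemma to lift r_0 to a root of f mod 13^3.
r_2 = 47 (mod 2197)

Hensel: r_{i+1} = r_i − f(r_i)·(f′(r_i))^{-1} mod 13^{i+2}, f′(x) = 2x + 7. Iterate:
  r_0 = 8 (mod 13)
  r_1 = 47 (mod 169)
  r_2 = 47 (mod 2197)
Final: r = 47 satisfies f(r) ≡ 0 mod 13^3.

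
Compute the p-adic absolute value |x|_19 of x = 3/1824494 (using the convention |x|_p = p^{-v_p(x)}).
|3/1824494|_19 = 130321

Step 1 — compute v_19(x) by factoring powers of 19 out of the numerator and denominator: v_19(3/1824494) = -4. Step 2 — apply |x|_p = p^{-v_p(x)} = 19^{4} = 130321.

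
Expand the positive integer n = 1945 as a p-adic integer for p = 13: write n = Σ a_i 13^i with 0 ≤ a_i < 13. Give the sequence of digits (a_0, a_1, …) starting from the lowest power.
(a_0, a_1, …) = (8, 6, 11)

Repeated division by 13 gives the digits low-to-high: 1945 = 8 + 6·13^1 + 11·13^2. Digit sequence: (8, 6, 11).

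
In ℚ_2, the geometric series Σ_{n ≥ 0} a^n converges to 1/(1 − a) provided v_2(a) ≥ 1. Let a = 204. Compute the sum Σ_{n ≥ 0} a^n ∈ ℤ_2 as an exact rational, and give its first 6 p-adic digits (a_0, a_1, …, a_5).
Σ a^n = 1/(1 − a) = -1/203;  first 6 digits = (1, 0, 1, 1, 1, 0)

v_2(a) = 2 ≥ 1, so the series converges in ℤ_2 to 1/(1 − a) = 1/(1 − 204) = -1/203. Expand this rational in ℤ_2: compute digits iteratively via d_i = x_i mod 2, x_{i+1} = (x_i − d_i)/2. The first 6 digits are (1, 0, 1, 1, 1, 0).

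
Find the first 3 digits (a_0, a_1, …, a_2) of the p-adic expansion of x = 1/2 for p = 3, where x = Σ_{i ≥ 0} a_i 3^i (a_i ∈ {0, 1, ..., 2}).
(a_0, …, a_2) = (2, 1, 1)

v_3(1/2) = 0 (numerator and denominator both coprime to 3), so x ∈ ℤ_3^×. Compute digits iteratively via a_i = x_i mod 3, x_{i+1} = (x_i − a_i)/3, with x_0 = x:
  x_0 = 1/2;  a_0 = 2;  x_1 = (x_0 − 2)/3 = -1/2
  x_1 = -1/2;  a_1 = 1;  x_2 = (x_1 − 1)/3 = -1/2
  x_2 = -1/2;  a_2 = 1;  x_3 = (x_2 − 1)/3 = -1/2
Digits: (2, 1, 1).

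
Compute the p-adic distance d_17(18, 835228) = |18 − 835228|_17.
d_17(18, 835228) = 1/83521

Step 1 — x − y = 18 − 835228 = -835210. Step 2 — v_17(-835210) = 4 (factor: -835210 = −(17^4 · 10); the sign does not affect v_p). Step 3 — |x − y|_17 = 17^{-4} = 1/83521.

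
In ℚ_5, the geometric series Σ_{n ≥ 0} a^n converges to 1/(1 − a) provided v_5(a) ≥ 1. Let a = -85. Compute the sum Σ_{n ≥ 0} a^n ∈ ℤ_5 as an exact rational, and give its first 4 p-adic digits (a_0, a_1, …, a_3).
Σ a^n = 1/(1 − a) = 1/86;  first 4 digits = (1, 3, 0, 4)

v_5(a) = 1 ≥ 1, so the series converges in ℤ_5 to 1/(1 − a) = 1/(1 − (-85)) = 1/86. Expand this rational in ℤ_5: compute digits iteratively via d_i = x_i mod 5, x_{i+1} = (x_i − d_i)/5. The first 4 digits are (1, 3, 0, 4).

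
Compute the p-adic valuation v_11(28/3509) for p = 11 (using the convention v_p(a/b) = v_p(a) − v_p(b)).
v_11(28/3509) = -2

Factor powers of 11 from the numerator and denominator of the reduced fraction: 28 = 11^0 · 28 and 3509 = 11^2 · 29. Apply v_p(a/b) = v_p(a) − v_p(b): v_11(28/3509) = 0 − 2 = -2.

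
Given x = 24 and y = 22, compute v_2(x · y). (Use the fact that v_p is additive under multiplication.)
v_2(528) = 4

v_p(x) = 3 (factor: 24 = 2^3 · 3); v_p(y) = 1 (factor: 22 = 2^1 · 11). Additivity: v_p(xy) = v_p(x) + v_p(y) = 3 + 1 = 4. (Direct check: xy = 528 = 2^4 · (33).)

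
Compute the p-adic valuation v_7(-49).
v_7(-49) = 2

v_7(n) is the largest exponent k such that 7^k divides n. Factor out: -49 = -7^2 · 1. (Sign doesn't affect v_p.) So v_7(-49) = 2.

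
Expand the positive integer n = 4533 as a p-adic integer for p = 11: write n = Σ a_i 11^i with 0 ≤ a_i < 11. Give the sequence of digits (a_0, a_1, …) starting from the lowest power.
(a_0, a_1, …) = (1, 5, 4, 3)

Repeated division by 11 gives the digits low-to-high: 4533 = 1 + 5·11^1 + 4·11^2 + 3·11^3. Digit sequence: (1, 5, 4, 3).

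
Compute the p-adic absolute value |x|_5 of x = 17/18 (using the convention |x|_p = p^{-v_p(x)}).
|17/18|_5 = 1

Step 1 — compute v_5(x) by factoring powers of 5 out of the numerator and denominator: v_5(17/18) = 0. Step 2 — apply |x|_p = p^{-v_p(x)} = 5^{0} = 1.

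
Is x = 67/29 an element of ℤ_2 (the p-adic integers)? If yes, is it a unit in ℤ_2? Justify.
x ∈ ℤ_2^× (unit); v_2(x) = 0

ℤ_2 = {x ∈ ℚ_2 : v_2(x) ≥ 0} and ℤ_2^× = {x ∈ ℤ_2 : v_2(x) = 0}. Here v_2(67/29) = v_2(num) − v_2(den) = 0; compare against these criteria.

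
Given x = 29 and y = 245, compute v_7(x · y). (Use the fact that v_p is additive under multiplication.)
v_7(7105) = 2

v_p(x) = 0 (factor: 29 = 7^0 · 29); v_p(y) = 2 (factor: 245 = 7^2 · 5). Additivity: v_p(xy) = v_p(x) + v_p(y) = 0 + 2 = 2. (Direct check: xy = 7105 = 7^2 · (145).)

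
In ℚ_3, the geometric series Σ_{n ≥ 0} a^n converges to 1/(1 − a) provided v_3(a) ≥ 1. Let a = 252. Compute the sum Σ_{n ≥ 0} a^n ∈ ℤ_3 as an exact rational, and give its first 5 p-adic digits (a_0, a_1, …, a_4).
Σ a^n = 1/(1 − a) = -1/251;  first 5 digits = (1, 0, 1, 0, 1)

v_3(a) = 2 ≥ 1, so the series converges in ℤ_3 to 1/(1 − a) = 1/(1 − 252) = -1/251. Expand this rational in ℤ_3: compute digits iteratively via d_i = x_i mod 3, x_{i+1} = (x_i − d_i)/3. The first 5 digits are (1, 0, 1, 0, 1).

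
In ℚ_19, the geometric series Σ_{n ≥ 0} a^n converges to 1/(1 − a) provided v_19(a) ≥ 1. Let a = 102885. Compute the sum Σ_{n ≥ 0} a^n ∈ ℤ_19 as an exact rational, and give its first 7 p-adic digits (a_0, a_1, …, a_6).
Σ a^n = 1/(1 − a) = -1/102884;  first 7 digits = (1, 0, 0, 15, 0, 0, 16)

v_19(a) = 3 ≥ 1, so the series converges in ℤ_19 to 1/(1 − a) = 1/(1 − 102885) = -1/102884. Expand this rational in ℤ_19: compute digits iteratively via d_i = x_i mod 19, x_{i+1} = (x_i − d_i)/19. The first 7 digits are (1, 0, 0, 15, 0, 0, 16).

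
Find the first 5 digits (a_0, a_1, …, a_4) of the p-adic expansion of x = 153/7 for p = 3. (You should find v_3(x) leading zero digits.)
(a_0, …, a_4) = (0, 0, 2, 1, 1)

v_3(153/7) = 2, so a_0 = ... = a_1 = 0. Factor out: x = 3^2 · u with u = 17/7 a unit in ℤ_3. Expand u iteratively via a_{v+i} = u_i mod 3, u_{i+1} = (u_i − a_{v+i})/3:
  u_0 = 17/7;  a_2 = 2;  u_1 = (u_0 − 2)/3 = 1/7
  u_1 = 1/7;  a_3 = 1;  u_2 = (u_1 − 1)/3 = -2/7
  u_2 = -2/7;  a_4 = 1;  u_3 = (u_2 − 1)/3 = -3/7
Digits: (0, 0, 2, 1, 1).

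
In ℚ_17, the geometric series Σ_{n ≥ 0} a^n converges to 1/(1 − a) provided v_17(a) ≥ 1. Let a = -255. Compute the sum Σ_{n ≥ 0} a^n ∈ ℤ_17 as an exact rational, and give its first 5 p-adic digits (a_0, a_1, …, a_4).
Σ a^n = 1/(1 − a) = 1/256;  first 5 digits = (1, 2, 3, 4, 5)

v_17(a) = 1 ≥ 1, so the series converges in ℤ_17 to 1/(1 − a) = 1/(1 − (-255)) = 1/256. Expand this rational in ℤ_17: compute digits iteratively via d_i = x_i mod 17, x_{i+1} = (x_i − d_i)/17. The first 5 digits are (1, 2, 3, 4, 5).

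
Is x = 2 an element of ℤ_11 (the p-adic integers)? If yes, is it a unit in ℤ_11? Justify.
x ∈ ℤ_11^× (unit); v_11(x) = 0

ℤ_11 = {x ∈ ℚ_11 : v_11(x) ≥ 0} and ℤ_11^× = {x ∈ ℤ_11 : v_11(x) = 0}. Here v_11(2) = v_11(num) − v_11(den) = 0; compare against these criteria.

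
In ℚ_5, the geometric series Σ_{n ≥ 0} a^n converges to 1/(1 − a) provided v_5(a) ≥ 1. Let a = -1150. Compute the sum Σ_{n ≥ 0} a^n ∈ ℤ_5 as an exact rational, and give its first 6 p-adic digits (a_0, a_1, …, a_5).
Σ a^n = 1/(1 − a) = 1/1151;  first 6 digits = (1, 0, 4, 0, 4, 2)

v_5(a) = 2 ≥ 1, so the series converges in ℤ_5 to 1/(1 − a) = 1/(1 − (-1150)) = 1/1151. Expand this rational in ℤ_5: compute digits iteratively via d_i = x_i mod 5, x_{i+1} = (x_i − d_i)/5. The first 6 digits are (1, 0, 4, 0, 4, 2).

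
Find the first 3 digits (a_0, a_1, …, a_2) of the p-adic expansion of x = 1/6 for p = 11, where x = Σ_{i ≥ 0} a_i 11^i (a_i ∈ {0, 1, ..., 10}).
(a_0, …, a_2) = (2, 9, 1)

v_11(1/6) = 0 (numerator and denominator both coprime to 11), so x ∈ ℤ_11^×. Compute digits iteratively via a_i = x_i mod 11, x_{i+1} = (x_i − a_i)/11, with x_0 = x:
  x_0 = 1/6;  a_0 = 2;  x_1 = (x_0 − 2)/11 = -1/6
  x_1 = -1/6;  a_1 = 9;  x_2 = (x_1 − 9)/11 = -5/6
  x_2 = -5/6;  a_2 = 1;  x_3 = (x_2 − 1)/11 = -1/6
Digits: (2, 9, 1).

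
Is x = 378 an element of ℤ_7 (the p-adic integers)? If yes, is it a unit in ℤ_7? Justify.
x ∈ ℤ_7 but not a unit; v_7(x) = 1 > 0

ℤ_7 = {x ∈ ℚ_7 : v_7(x) ≥ 0} and ℤ_7^× = {x ∈ ℤ_7 : v_7(x) = 0}. Here v_7(378) = v_7(num) − v_7(den) = 1; compare against these criteria.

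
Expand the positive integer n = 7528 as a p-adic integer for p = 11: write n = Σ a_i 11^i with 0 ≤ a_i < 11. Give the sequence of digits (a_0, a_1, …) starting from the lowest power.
(a_0, a_1, …) = (4, 2, 7, 5)

Repeated division by 11 gives the digits low-to-high: 7528 = 4 + 2·11^1 + 7·11^2 + 5·11^3. Digit sequence: (4, 2, 7, 5).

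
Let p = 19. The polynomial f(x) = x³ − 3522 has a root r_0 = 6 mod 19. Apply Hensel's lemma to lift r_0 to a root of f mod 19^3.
r_2 = 1260 (mod 6859)

Hensel: r_{i+1} = r_i − f(r_i)/f′(r_i) mod 19^{i+2}, where f′(x) = 3x². Iterate:
  r_0 = 6 (mod 19)
  r_1 = 177 (mod 361)
  r_2 = 1260 (mod 6859)
Final: r = 1260 with f(r) ≡ 0 mod 19^3.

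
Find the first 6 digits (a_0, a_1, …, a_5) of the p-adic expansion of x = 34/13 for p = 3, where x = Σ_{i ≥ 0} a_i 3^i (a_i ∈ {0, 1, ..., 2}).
(a_0, …, a_5) = (1, 1, 1, 1, 0, 1)

v_3(34/13) = 0 (numerator and denominator both coprime to 3), so x ∈ ℤ_3^×. Compute digits iteratively via a_i = x_i mod 3, x_{i+1} = (x_i − a_i)/3, with x_0 = x:
  x_0 = 34/13;  a_0 = 1;  x_1 = (x_0 − 1)/3 = 7/13
  x_1 = 7/13;  a_1 = 1;  x_2 = (x_1 − 1)/3 = -2/13
  x_2 = -2/13;  a_2 = 1;  x_3 = (x_2 − 1)/3 = -5/13
  x_3 = -5/13;  a_3 = 1;  x_4 = (x_3 − 1)/3 = -6/13
  x_4 = -6/13;  a_4 = 0;  x_5 = (x_4 − 0)/3 = -2/13
  x_5 = -2/13;  a_5 = 1;  x_6 = (x_5 − 1)/3 = -5/13
Digits: (1, 1, 1, 1, 0, 1).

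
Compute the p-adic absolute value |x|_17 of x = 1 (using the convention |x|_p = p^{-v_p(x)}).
|1|_17 = 1

Step 1 — compute v_17(x) by factoring powers of 17 out of the numerator and denominator: v_17(1) = 0. Step 2 — apply |x|_p = p^{-v_p(x)} = 17^{0} = 1.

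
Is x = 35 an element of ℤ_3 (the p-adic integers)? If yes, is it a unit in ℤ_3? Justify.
x ∈ ℤ_3^× (unit); v_3(x) = 0

ℤ_3 = {x ∈ ℚ_3 : v_3(x) ≥ 0} and ℤ_3^× = {x ∈ ℤ_3 : v_3(x) = 0}. Here v_3(35) = v_3(num) − v_3(den) = 0; compare against these criteria.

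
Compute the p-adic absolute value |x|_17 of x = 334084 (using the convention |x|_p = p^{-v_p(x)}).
|334084|_17 = 1/83521

Step 1 — compute v_17(x) by factoring powers of 17 out of the numerator and denominator: v_17(334084) = 4. Step 2 — apply |x|_p = p^{-v_p(x)} = 17^{-4} = 1/83521.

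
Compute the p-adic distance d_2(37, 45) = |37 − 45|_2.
d_2(37, 45) = 1/8

Step 1 — x − y = 37 − 45 = -8. Step 2 — v_2(-8) = 3 (factor: -8 = −(2^3 · 1); the sign does not affect v_p). Step 3 — |x − y|_2 = 2^{-3} = 1/8.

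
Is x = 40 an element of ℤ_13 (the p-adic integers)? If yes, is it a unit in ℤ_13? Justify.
x ∈ ℤ_13^× (unit); v_13(x) = 0

ℤ_13 = {x ∈ ℚ_13 : v_13(x) ≥ 0} and ℤ_13^× = {x ∈ ℤ_13 : v_13(x) = 0}. Here v_13(40) = v_13(num) − v_13(den) = 0; compare against these criteria.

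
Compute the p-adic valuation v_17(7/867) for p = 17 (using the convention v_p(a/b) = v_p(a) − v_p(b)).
v_17(7/867) = -2

Factor powers of 17 from the numerator and denominator of the reduced fraction: 7 = 17^0 · 7 and 867 = 17^2 · 3. Apply v_p(a/b) = v_p(a) − v_p(b): v_17(7/867) = 0 − 2 = -2.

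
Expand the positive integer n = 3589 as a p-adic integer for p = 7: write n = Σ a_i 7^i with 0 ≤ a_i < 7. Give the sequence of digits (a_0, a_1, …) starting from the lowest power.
(a_0, a_1, …) = (5, 1, 3, 3, 1)

Repeated division by 7 gives the digits low-to-high: 3589 = 5 + 1·7^1 + 3·7^2 + 3·7^3 + 1·7^4. Digit sequence: (5, 1, 3, 3, 1).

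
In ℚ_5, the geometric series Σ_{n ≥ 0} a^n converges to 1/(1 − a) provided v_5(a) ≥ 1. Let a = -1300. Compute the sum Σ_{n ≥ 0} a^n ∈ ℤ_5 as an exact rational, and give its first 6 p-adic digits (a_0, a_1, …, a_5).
Σ a^n = 1/(1 − a) = 1/1301;  first 6 digits = (1, 0, 3, 4, 1, 0)

v_5(a) = 2 ≥ 1, so the series converges in ℤ_5 to 1/(1 − a) = 1/(1 − (-1300)) = 1/1301. Expand this rational in ℤ_5: compute digits iteratively via d_i = x_i mod 5, x_{i+1} = (x_i − d_i)/5. The first 6 digits are (1, 0, 3, 4, 1, 0).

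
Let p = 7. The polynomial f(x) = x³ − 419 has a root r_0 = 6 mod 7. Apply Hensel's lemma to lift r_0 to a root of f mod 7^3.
r_2 = 188 (mod 343)

Hensel: r_{i+1} = r_i − f(r_i)/f′(r_i) mod 7^{i+2}, where f′(x) = 3x². Iterate:
  r_0 = 6 (mod 7)
  r_1 = 41 (mod 49)
  r_2 = 188 (mod 343)
Final: r = 188 with f(r) ≡ 0 mod 7^3.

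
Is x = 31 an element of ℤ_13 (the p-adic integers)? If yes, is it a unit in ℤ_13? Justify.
x ∈ ℤ_13^× (unit); v_13(x) = 0

ℤ_13 = {x ∈ ℚ_13 : v_13(x) ≥ 0} and ℤ_13^× = {x ∈ ℤ_13 : v_13(x) = 0}. Here v_13(31) = v_13(num) − v_13(den) = 0; compare against these criteria.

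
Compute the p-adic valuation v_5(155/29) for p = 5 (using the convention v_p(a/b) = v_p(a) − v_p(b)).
v_5(155/29) = 1

Factor powers of 5 from the numerator and denominator of the reduced fraction: 155 = 5^1 · 31 and 29 = 5^0 · 29. Apply v_p(a/b) = v_p(a) − v_p(b): v_5(155/29) = 1 − 0 = 1.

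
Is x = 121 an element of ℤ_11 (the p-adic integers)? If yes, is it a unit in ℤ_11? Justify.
x ∈ ℤ_11 but not a unit; v_11(x) = 2 > 0

ℤ_11 = {x ∈ ℚ_11 : v_11(x) ≥ 0} and ℤ_11^× = {x ∈ ℤ_11 : v_11(x) = 0}. Here v_11(121) = v_11(num) − v_11(den) = 2; compare against these criteria.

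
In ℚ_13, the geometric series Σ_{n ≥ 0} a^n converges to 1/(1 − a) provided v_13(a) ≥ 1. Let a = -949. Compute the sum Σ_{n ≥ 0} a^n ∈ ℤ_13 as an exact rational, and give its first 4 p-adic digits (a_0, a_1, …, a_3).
Σ a^n = 1/(1 − a) = 1/950;  first 4 digits = (1, 5, 6, 1)

v_13(a) = 1 ≥ 1, so the series converges in ℤ_13 to 1/(1 − a) = 1/(1 − (-949)) = 1/950. Expand this rational in ℤ_13: compute digits iteratively via d_i = x_i mod 13, x_{i+1} = (x_i − d_i)/13. The first 4 digits are (1, 5, 6, 1).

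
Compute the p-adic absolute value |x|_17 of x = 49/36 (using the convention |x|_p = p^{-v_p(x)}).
|49/36|_17 = 1

Step 1 — compute v_17(x) by factoring powers of 17 out of the numerator and denominator: v_17(49/36) = 0. Step 2 — apply |x|_p = p^{-v_p(x)} = 17^{0} = 1.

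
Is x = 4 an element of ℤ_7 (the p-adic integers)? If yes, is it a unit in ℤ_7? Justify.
x ∈ ℤ_7^× (unit); v_7(x) = 0

ℤ_7 = {x ∈ ℚ_7 : v_7(x) ≥ 0} and ℤ_7^× = {x ∈ ℤ_7 : v_7(x) = 0}. Here v_7(4) = v_7(num) − v_7(den) = 0; compare against these criteria.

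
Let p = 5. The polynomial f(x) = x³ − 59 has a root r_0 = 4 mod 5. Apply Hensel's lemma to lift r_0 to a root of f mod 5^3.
r_2 = 44 (mod 125)

Hensel: r_{i+1} = r_i − f(r_i)/f′(r_i) mod 5^{i+2}, where f′(x) = 3x². Iterate:
  r_0 = 4 (mod 5)
  r_1 = 19 (mod 25)
  r_2 = 44 (mod 125)
Final: r = 44 with f(r) ≡ 0 mod 5^3.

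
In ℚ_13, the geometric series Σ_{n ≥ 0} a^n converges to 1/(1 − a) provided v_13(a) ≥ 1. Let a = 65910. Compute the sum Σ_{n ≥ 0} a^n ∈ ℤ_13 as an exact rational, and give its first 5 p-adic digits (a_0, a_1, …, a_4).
Σ a^n = 1/(1 − a) = -1/65909;  first 5 digits = (1, 0, 0, 4, 2)

v_13(a) = 3 ≥ 1, so the series converges in ℤ_13 to 1/(1 − a) = 1/(1 − 65910) = -1/65909. Expand this rational in ℤ_13: compute digits iteratively via d_i = x_i mod 13, x_{i+1} = (x_i − d_i)/13. The first 5 digits are (1, 0, 0, 4, 2).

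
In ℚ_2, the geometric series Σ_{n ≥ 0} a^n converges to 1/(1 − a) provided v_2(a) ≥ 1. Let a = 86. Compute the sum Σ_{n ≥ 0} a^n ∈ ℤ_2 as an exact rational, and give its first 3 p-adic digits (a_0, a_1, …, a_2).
Σ a^n = 1/(1 − a) = -1/85;  first 3 digits = (1, 1, 0)

v_2(a) = 1 ≥ 1, so the series converges in ℤ_2 to 1/(1 − a) = 1/(1 − 86) = -1/85. Expand this rational in ℤ_2: compute digits iteratively via d_i = x_i mod 2, x_{i+1} = (x_i − d_i)/2. The first 3 digits are (1, 1, 0).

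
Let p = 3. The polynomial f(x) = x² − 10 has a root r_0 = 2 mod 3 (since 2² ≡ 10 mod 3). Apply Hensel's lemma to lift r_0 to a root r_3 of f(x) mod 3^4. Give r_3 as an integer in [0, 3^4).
r_3 = 35 (mod 81)

Hensel's recurrence: r_{i+1} = r_i − f(r_i)·(f′(r_i))^{-1} mod 3^{i+2}, with f′(x) = 2x. Iterate:
  r_0 = 2 (mod 3)
  r_1 = 8 (mod 9)
  r_2 = 8 (mod 27)
  r_3 = 35 (mod 81)
Final: r_3 = 35, and one checks f(r_3) ≡ 0 mod 3^4.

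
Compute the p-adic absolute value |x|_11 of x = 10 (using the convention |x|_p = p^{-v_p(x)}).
|10|_11 = 1

Step 1 — compute v_11(x) by factoring powers of 11 out of the numerator and denominator: v_11(10) = 0. Step 2 — apply |x|_p = p^{-v_p(x)} = 11^{0} = 1.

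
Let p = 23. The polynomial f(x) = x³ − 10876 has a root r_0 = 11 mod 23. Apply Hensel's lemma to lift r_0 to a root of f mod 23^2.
r_1 = 218 (mod 529)

Hensel: r_{i+1} = r_i − f(r_i)/f′(r_i) mod 23^{i+2}, where f′(x) = 3x². Iterate:
  r_0 = 11 (mod 23)
  r_1 = 218 (mod 529)
Final: r = 218 with f(r) ≡ 0 mod 23^2.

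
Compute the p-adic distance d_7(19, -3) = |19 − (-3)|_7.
d_7(19, -3) = 1

Step 1 — x − y = 19 − (-3) = 22. Step 2 — v_7(22) = 0 (factor: 22 = (7^0 · 22); the sign does not affect v_p). Step 3 — |x − y|_7 = 7^{0} = 1.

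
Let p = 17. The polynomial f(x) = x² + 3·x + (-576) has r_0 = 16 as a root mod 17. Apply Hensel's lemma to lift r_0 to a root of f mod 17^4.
r_3 = 577 (mod 83521)

Hensel: r_{i+1} = r_i − f(r_i)·(f′(r_i))^{-1} mod 17^{i+2}, f′(x) = 2x + 3. Iterate:
  r_0 = 16 (mod 17)
  r_1 = 288 (mod 289)
  r_2 = 577 (mod 4913)
  r_3 = 577 (mod 83521)
Final: r = 577 satisfies f(r) ≡ 0 mod 17^4.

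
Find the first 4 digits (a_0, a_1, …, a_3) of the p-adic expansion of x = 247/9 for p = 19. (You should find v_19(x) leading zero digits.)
(a_0, …, a_3) = (0, 12, 10, 10)

v_19(247/9) = 1, so a_0 = ... = a_0 = 0. Factor out: x = 19^1 · u with u = 13/9 a unit in ℤ_19. Expand u iteratively via a_{v+i} = u_i mod 19, u_{i+1} = (u_i − a_{v+i})/19:
  u_0 = 13/9;  a_1 = 12;  u_1 = (u_0 − 12)/19 = -5/9
  u_1 = -5/9;  a_2 = 10;  u_2 = (u_1 − 10)/19 = -5/9
  u_2 = -5/9;  a_3 = 10;  u_3 = (u_2 − 10)/19 = -5/9
Digits: (0, 12, 10, 10).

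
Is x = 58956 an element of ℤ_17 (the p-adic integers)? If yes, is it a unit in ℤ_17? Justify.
x ∈ ℤ_17 but not a unit; v_17(x) = 3 > 0

ℤ_17 = {x ∈ ℚ_17 : v_17(x) ≥ 0} and ℤ_17^× = {x ∈ ℤ_17 : v_17(x) = 0}. Here v_17(58956) = v_17(num) − v_17(den) = 3; compare against these criteria.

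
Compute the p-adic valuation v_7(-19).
v_7(-19) = 0

v_7(n) is the largest exponent k such that 7^k divides n. Factor out: -19 = -7^0 · 19. (Sign doesn't affect v_p.) So v_7(-19) = 0.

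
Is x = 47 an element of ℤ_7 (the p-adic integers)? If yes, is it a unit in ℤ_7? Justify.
x ∈ ℤ_7^× (unit); v_7(x) = 0

ℤ_7 = {x ∈ ℚ_7 : v_7(x) ≥ 0} and ℤ_7^× = {x ∈ ℤ_7 : v_7(x) = 0}. Here v_7(47) = v_7(num) − v_7(den) = 0; compare against these criteria.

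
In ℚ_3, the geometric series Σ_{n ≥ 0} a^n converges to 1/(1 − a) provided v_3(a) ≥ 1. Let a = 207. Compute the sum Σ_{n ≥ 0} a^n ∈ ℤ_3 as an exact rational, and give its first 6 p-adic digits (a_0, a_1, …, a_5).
Σ a^n = 1/(1 − a) = -1/206;  first 6 digits = (1, 0, 2, 1, 0, 0)

v_3(a) = 2 ≥ 1, so the series converges in ℤ_3 to 1/(1 − a) = 1/(1 − 207) = -1/206. Expand this rational in ℤ_3: compute digits iteratively via d_i = x_i mod 3, x_{i+1} = (x_i − d_i)/3. The first 6 digits are (1, 0, 2, 1, 0, 0).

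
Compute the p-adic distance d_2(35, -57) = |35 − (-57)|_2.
d_2(35, -57) = 1/4

Step 1 — x − y = 35 − (-57) = 92. Step 2 — v_2(92) = 2 (factor: 92 = (2^2 · 23); the sign does not affect v_p). Step 3 — |x − y|_2 = 2^{-2} = 1/4.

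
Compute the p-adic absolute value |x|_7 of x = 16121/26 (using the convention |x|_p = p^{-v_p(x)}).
|16121/26|_7 = 1/343

Step 1 — compute v_7(x) by factoring powers of 7 out of the numerator and denominator: v_7(16121/26) = 3. Step 2 — apply |x|_p = p^{-v_p(x)} = 7^{-3} = 1/343.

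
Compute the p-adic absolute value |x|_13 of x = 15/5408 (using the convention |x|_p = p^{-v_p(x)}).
|15/5408|_13 = 169

Step 1 — compute v_13(x) by factoring powers of 13 out of the numerator and denominator: v_13(15/5408) = -2. Step 2 — apply |x|_p = p^{-v_p(x)} = 13^{2} = 169.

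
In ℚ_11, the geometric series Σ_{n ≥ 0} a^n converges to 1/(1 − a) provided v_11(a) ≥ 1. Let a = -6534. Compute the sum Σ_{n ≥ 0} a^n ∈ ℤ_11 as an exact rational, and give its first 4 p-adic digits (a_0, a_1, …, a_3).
Σ a^n = 1/(1 − a) = 1/6535;  first 4 digits = (1, 0, 1, 6)

v_11(a) = 2 ≥ 1, so the series converges in ℤ_11 to 1/(1 − a) = 1/(1 − (-6534)) = 1/6535. Expand this rational in ℤ_11: compute digits iteratively via d_i = x_i mod 11, x_{i+1} = (x_i − d_i)/11. The first 4 digits are (1, 0, 1, 6).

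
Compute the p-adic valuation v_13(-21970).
v_13(-21970) = 3

v_13(n) is the largest exponent k such that 13^k divides n. Factor out: -21970 = -13^3 · 10. (Sign doesn't affect v_p.) So v_13(-21970) = 3.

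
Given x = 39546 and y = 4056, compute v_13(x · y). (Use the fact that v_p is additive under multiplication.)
v_13(160398576) = 5

v_p(x) = 3 (factor: 39546 = 13^3 · 18); v_p(y) = 2 (factor: 4056 = 13^2 · 24). Additivity: v_p(xy) = v_p(x) + v_p(y) = 3 + 2 = 5. (Direct check: xy = 160398576 = 13^5 · (432).)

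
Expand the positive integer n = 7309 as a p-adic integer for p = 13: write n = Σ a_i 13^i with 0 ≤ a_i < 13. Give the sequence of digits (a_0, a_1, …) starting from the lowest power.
(a_0, a_1, …) = (3, 3, 4, 3)

Repeated division by 13 gives the digits low-to-high: 7309 = 3 + 3·13^1 + 4·13^2 + 3·13^3. Digit sequence: (3, 3, 4, 3).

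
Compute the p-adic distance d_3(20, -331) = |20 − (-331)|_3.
d_3(20, -331) = 1/27

Step 1 — x − y = 20 − (-331) = 351. Step 2 — v_3(351) = 3 (factor: 351 = (3^3 · 13); the sign does not affect v_p). Step 3 — |x − y|_3 = 3^{-3} = 1/27.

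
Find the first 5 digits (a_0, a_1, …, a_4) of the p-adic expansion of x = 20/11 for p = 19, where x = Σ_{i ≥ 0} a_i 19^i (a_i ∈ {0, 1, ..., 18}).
(a_0, …, a_4) = (7, 17, 6, 10, 15)

v_19(20/11) = 0 (numerator and denominator both coprime to 19), so x ∈ ℤ_19^×. Compute digits iteratively via a_i = x_i mod 19, x_{i+1} = (x_i − a_i)/19, with x_0 = x:
  x_0 = 20/11;  a_0 = 7;  x_1 = (x_0 − 7)/19 = -3/11
  x_1 = -3/11;  a_1 = 17;  x_2 = (x_1 − 17)/19 = -10/11
  x_2 = -10/11;  a_2 = 6;  x_3 = (x_2 − 6)/19 = -4/11
  x_3 = -4/11;  a_3 = 10;  x_4 = (x_3 − 10)/19 = -6/11
  x_4 = -6/11;  a_4 = 15;  x_5 = (x_4 − 15)/19 = -9/11
Digits: (7, 17, 6, 10, 15).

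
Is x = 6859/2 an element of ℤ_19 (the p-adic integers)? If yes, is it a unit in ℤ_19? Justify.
x ∈ ℤ_19 but not a unit; v_19(x) = 3 > 0

ℤ_19 = {x ∈ ℚ_19 : v_19(x) ≥ 0} and ℤ_19^× = {x ∈ ℤ_19 : v_19(x) = 0}. Here v_19(6859/2) = v_19(num) − v_19(den) = 3; compare against these criteria.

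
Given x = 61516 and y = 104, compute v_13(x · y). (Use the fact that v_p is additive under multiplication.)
v_13(6397664) = 4

v_p(x) = 3 (factor: 61516 = 13^3 · 28); v_p(y) = 1 (factor: 104 = 13^1 · 8). Additivity: v_p(xy) = v_p(x) + v_p(y) = 3 + 1 = 4. (Direct check: xy = 6397664 = 13^4 · (224).)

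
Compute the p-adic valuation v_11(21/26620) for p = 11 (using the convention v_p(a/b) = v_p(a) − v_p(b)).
v_11(21/26620) = -3

Factor powers of 11 from the numerator and denominator of the reduced fraction: 21 = 11^0 · 21 and 26620 = 11^3 · 20. Apply v_p(a/b) = v_p(a) − v_p(b): v_11(21/26620) = 0 − 3 = -3.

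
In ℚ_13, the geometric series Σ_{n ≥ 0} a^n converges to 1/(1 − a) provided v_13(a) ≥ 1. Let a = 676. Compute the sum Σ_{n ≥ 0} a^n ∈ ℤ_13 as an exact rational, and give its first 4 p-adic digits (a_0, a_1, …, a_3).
Σ a^n = 1/(1 − a) = -1/675;  first 4 digits = (1, 0, 4, 0)

v_13(a) = 2 ≥ 1, so the series converges in ℤ_13 to 1/(1 − a) = 1/(1 − 676) = -1/675. Expand this rational in ℤ_13: compute digits iteratively via d_i = x_i mod 13, x_{i+1} = (x_i − d_i)/13. The first 4 digits are (1, 0, 4, 0).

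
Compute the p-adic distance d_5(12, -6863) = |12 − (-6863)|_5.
d_5(12, -6863) = 1/625

Step 1 — x − y = 12 − (-6863) = 6875. Step 2 — v_5(6875) = 4 (factor: 6875 = (5^4 · 11); the sign does not affect v_p). Step 3 — |x − y|_5 = 5^{-4} = 1/625.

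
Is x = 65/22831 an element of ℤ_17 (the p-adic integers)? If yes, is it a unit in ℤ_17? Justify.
x ∉ ℤ_17 (v_17(x) = -2 < 0)

ℤ_17 = {x ∈ ℚ_17 : v_17(x) ≥ 0} and ℤ_17^× = {x ∈ ℤ_17 : v_17(x) = 0}. Here v_17(65/22831) = v_17(num) − v_17(den) = -2; compare against these criteria.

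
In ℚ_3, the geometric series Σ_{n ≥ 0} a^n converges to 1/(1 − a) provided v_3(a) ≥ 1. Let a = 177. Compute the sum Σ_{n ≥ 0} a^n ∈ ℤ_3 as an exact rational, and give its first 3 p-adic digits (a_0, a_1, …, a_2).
Σ a^n = 1/(1 − a) = -1/176;  first 3 digits = (1, 2, 2)

v_3(a) = 1 ≥ 1, so the series converges in ℤ_3 to 1/(1 − a) = 1/(1 − 177) = -1/176. Expand this rational in ℤ_3: compute digits iteratively via d_i = x_i mod 3, x_{i+1} = (x_i − d_i)/3. The first 3 digits are (1, 2, 2).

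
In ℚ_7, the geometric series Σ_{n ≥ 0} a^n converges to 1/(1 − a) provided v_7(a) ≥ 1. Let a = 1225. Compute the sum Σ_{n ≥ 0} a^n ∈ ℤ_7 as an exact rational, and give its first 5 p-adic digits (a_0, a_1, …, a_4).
Σ a^n = 1/(1 − a) = -1/1224;  first 5 digits = (1, 0, 4, 3, 2)

v_7(a) = 2 ≥ 1, so the series converges in ℤ_7 to 1/(1 − a) = 1/(1 − 1225) = -1/1224. Expand this rational in ℤ_7: compute digits iteratively via d_i = x_i mod 7, x_{i+1} = (x_i − d_i)/7. The first 5 digits are (1, 0, 4, 3, 2).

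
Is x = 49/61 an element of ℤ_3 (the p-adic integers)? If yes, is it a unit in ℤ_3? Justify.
x ∈ ℤ_3^× (unit); v_3(x) = 0

ℤ_3 = {x ∈ ℚ_3 : v_3(x) ≥ 0} and ℤ_3^× = {x ∈ ℤ_3 : v_3(x) = 0}. Here v_3(49/61) = v_3(num) − v_3(den) = 0; compare against these criteria.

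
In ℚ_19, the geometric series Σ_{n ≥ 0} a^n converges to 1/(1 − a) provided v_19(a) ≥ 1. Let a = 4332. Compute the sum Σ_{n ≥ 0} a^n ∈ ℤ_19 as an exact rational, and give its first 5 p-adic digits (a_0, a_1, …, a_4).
Σ a^n = 1/(1 − a) = -1/4331;  first 5 digits = (1, 0, 12, 0, 11)

v_19(a) = 2 ≥ 1, so the series converges in ℤ_19 to 1/(1 − a) = 1/(1 − 4332) = -1/4331. Expand this rational in ℤ_19: compute digits iteratively via d_i = x_i mod 19, x_{i+1} = (x_i − d_i)/19. The first 5 digits are (1, 0, 12, 0, 11).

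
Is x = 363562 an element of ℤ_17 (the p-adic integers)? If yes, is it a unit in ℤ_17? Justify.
x ∈ ℤ_17 but not a unit; v_17(x) = 3 > 0

ℤ_17 = {x ∈ ℚ_17 : v_17(x) ≥ 0} and ℤ_17^× = {x ∈ ℤ_17 : v_17(x) = 0}. Here v_17(363562) = v_17(num) − v_17(den) = 3; compare against these criteria.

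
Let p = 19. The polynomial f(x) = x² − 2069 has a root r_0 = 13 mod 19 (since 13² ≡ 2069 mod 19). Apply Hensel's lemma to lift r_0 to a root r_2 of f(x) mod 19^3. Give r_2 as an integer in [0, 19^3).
r_2 = 2141 (mod 6859)

Hensel's recurrence: r_{i+1} = r_i − f(r_i)·(f′(r_i))^{-1} mod 19^{i+2}, with f′(x) = 2x. Iterate:
  r_0 = 13 (mod 19)
  r_1 = 336 (mod 361)
  r_2 = 2141 (mod 6859)
Final: r_2 = 2141, and one checks f(r_2) ≡ 0 mod 19^3.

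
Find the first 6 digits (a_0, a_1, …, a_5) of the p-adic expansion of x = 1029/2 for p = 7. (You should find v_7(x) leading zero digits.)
(a_0, …, a_5) = (0, 0, 0, 5, 3, 3)

v_7(1029/2) = 3, so a_0 = ... = a_2 = 0. Factor out: x = 7^3 · u with u = 3/2 a unit in ℤ_7. Expand u iteratively via a_{v+i} = u_i mod 7, u_{i+1} = (u_i − a_{v+i})/7:
  u_0 = 3/2;  a_3 = 5;  u_1 = (u_0 − 5)/7 = -1/2
  u_1 = -1/2;  a_4 = 3;  u_2 = (u_1 − 3)/7 = -1/2
  u_2 = -1/2;  a_5 = 3;  u_3 = (u_2 − 3)/7 = -1/2
Digits: (0, 0, 0, 5, 3, 3).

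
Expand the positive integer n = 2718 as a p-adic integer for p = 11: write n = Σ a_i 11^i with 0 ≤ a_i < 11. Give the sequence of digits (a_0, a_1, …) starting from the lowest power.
(a_0, a_1, …) = (1, 5, 0, 2)

Repeated division by 11 gives the digits low-to-high: 2718 = 1 + 5·11^1 + 2·11^3. Digit sequence: (1, 5, 0, 2).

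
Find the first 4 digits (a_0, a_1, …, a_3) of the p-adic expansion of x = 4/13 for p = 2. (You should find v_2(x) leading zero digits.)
(a_0, …, a_3) = (0, 0, 1, 0)

v_2(4/13) = 2, so a_0 = ... = a_1 = 0. Factor out: x = 2^2 · u with u = 1/13 a unit in ℤ_2. Expand u iteratively via a_{v+i} = u_i mod 2, u_{i+1} = (u_i − a_{v+i})/2:
  u_0 = 1/13;  a_2 = 1;  u_1 = (u_0 − 1)/2 = -6/13
  u_1 = -6/13;  a_3 = 0;  u_2 = (u_1 − 0)/2 = -3/13
Digits: (0, 0, 1, 0).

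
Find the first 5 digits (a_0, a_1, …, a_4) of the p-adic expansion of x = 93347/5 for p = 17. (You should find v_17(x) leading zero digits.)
(a_0, …, a_4) = (0, 0, 0, 14, 13)

v_17(93347/5) = 3, so a_0 = ... = a_2 = 0. Factor out: x = 17^3 · u with u = 19/5 a unit in ℤ_17. Expand u iteratively via a_{v+i} = u_i mod 17, u_{i+1} = (u_i − a_{v+i})/17:
  u_0 = 19/5;  a_3 = 14;  u_1 = (u_0 − 14)/17 = -3/5
  u_1 = -3/5;  a_4 = 13;  u_2 = (u_1 − 13)/17 = -4/5
Digits: (0, 0, 0, 14, 13).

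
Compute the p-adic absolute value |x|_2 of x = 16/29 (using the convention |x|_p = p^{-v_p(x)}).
|16/29|_2 = 1/16

Step 1 — compute v_2(x) by factoring powers of 2 out of the numerator and denominator: v_2(16/29) = 4. Step 2 — apply |x|_p = p^{-v_p(x)} = 2^{-4} = 1/16.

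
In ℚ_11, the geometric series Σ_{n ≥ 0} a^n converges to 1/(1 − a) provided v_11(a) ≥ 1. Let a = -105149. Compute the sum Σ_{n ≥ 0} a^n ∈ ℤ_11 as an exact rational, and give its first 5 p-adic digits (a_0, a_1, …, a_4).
Σ a^n = 1/(1 − a) = 1/105150;  first 5 digits = (1, 0, 0, 9, 3)

v_11(a) = 3 ≥ 1, so the series converges in ℤ_11 to 1/(1 − a) = 1/(1 − (-105149)) = 1/105150. Expand this rational in ℤ_11: compute digits iteratively via d_i = x_i mod 11, x_{i+1} = (x_i − d_i)/11. The first 5 digits are (1, 0, 0, 9, 3).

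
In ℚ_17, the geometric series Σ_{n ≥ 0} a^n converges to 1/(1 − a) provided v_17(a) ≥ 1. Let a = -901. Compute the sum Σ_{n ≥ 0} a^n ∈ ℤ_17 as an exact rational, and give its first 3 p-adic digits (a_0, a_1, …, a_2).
Σ a^n = 1/(1 − a) = 1/902;  first 3 digits = (1, 15, 0)

v_17(a) = 1 ≥ 1, so the series converges in ℤ_17 to 1/(1 − a) = 1/(1 − (-901)) = 1/902. Expand this rational in ℤ_17: compute digits iteratively via d_i = x_i mod 17, x_{i+1} = (x_i − d_i)/17. The first 3 digits are (1, 15, 0).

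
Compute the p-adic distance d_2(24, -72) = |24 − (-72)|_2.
d_2(24, -72) = 1/32

Step 1 — x − y = 24 − (-72) = 96. Step 2 — v_2(96) = 5 (factor: 96 = (2^5 · 3); the sign does not affect v_p). Step 3 — |x − y|_2 = 2^{-5} = 1/32.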